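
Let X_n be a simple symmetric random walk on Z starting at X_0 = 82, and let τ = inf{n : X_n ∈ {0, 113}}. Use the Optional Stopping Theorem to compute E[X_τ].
E[X_τ] = 82

X_n is a martingale and τ is a bounded-mean stopping time (indeed τ is finite a.s. with bounded expectation since the walk is in a bounded region). By the OST, E[X_τ] = E[X_0] = 82. Equivalently: E[X_τ] = 113 · P(hit 113 first) + 0 · P(hit 0 first) = 113 · (82/113) = 82.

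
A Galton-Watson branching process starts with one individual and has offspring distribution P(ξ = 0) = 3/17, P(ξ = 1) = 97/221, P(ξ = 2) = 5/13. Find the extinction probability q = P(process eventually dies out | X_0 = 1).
q = 39/85

The pgf is f(s) = 3/17 + 97/221·s + 5/13·s². The extinction probability q is the smallest fixed point of f in [0, 1]. Setting s = f(s):
  5/13·s² + (97/221 − 1)·s + 3/17 = 0
  5/13·s² − (3/17 + 5/13)·s + 3/17 = 0
which factors as (s − 1)·(5/13·s − 3/17) = 0, giving roots s = 1 and s = (3/17)/(5/13) = 39/85.
Mean offspring μ = 97/221 + 2·5/13 = 267/221 > 1 (supercritical), so q < 1. The extinction probability is the smaller root: q = (3/17)/(5/13) = 39/85.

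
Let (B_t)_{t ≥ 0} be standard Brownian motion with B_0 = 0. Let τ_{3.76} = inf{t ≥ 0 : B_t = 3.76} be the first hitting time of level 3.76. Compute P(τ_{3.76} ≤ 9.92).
P(τ_{3.76} ≤ 9.92) = 2(1 − Φ(3.76/√9.92)) = 2(1 − Φ(1.1938)) ≈ 0.2326

By the reflection principle for standard BM, P(τ_b ≤ t) = 2 · P(B_t ≥ b). Since B_t ~ N(0, t), P(B_t ≥ 3.76) = 1 − Φ(3.76/√t) = 1 − Φ(3.76/√9.92) = 1 − Φ(1.1938) ≈ 0.11628. Doubling: P(τ_{3.76} ≤ 9.92) ≈ 2 · 0.11628 = 0.23256 ≈ 0.2326.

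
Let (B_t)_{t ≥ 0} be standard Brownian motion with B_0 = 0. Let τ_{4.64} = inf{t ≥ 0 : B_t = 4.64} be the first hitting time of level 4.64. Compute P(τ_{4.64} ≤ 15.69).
P(τ_{4.64} ≤ 15.69) = 2(1 − Φ(4.64/√15.69)) = 2(1 − Φ(1.1714)) ≈ 0.2414

By the reflection principle for standard BM, P(τ_b ≤ t) = 2 · P(B_t ≥ b). Since B_t ~ N(0, t), P(B_t ≥ 4.64) = 1 − Φ(4.64/√t) = 1 − Φ(4.64/√15.69) = 1 − Φ(1.1714) ≈ 0.12072. Doubling: P(τ_{4.64} ≤ 15.69) ≈ 2 · 0.12072 = 0.24144 ≈ 0.2414.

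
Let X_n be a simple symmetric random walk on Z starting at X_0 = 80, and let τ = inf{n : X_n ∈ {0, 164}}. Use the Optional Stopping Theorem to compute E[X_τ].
E[X_τ] = 80

X_n is a martingale and τ is a bounded-mean stopping time (indeed τ is finite a.s. with bounded expectation since the walk is in a bounded region). By the OST, E[X_τ] = E[X_0] = 80. Equivalently: E[X_τ] = 164 · P(hit 164 first) + 0 · P(hit 0 first) = 164 · (80/164) = 80.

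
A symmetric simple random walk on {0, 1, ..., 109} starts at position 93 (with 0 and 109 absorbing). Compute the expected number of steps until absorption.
E[τ | X_0 = 93] = 1488

Let v_k = E[τ | X_0 = k]. Boundary: v_0 = v_109 = 0. Recurrence: v_k = 1 + (v_{k-1} + v_{k+1})/2 for 1 ≤ k ≤ 108. The particular solution to v_k − (v_{k-1} + v_{k+1})/2 = 1 is v_k = −k^2. Adding homogeneous solution A + B k and matching boundaries gives v_k = k (109 − k). Substituting k = 93: v_93 = 93 · 16 = 1488.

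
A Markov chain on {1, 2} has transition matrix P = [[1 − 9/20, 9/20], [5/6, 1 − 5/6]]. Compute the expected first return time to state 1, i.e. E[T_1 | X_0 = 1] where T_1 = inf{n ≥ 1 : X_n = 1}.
E[T_1 | X_0 = 1] = 1/π_1 = 77/50

For an irreducible recurrent Markov chain with stationary distribution π, E[T_i | X_0 = i] = 1/π_i (Kac's formula). Here π_1 = (5/6)/(9/20 + 5/6) = (5/6)/(77/60) = 50/77, so E[T_1 | X_0 = 1] = 1/π_1 = (9/20 + 5/6)/(5/6) = (77/60)/(5/6) = 77/50.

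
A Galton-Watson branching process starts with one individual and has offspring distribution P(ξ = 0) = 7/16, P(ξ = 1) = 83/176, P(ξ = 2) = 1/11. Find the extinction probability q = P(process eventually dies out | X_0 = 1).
q = 1

Mean offspring μ = 0·7/16 + 1·83/176 + 2·1/11 = 115/176 ≤ 1. For μ ≤ 1 with offspring not concentrated at 1, the Galton-Watson process goes extinct almost surely, so q = 1.
(Algebraic check: The pgf is f(s) = 7/16 + 83/176·s + 1/11·s². The extinction probability q is the smallest fixed point of f in [0, 1]. Setting s = f(s):
  1/11·s² + (83/176 − 1)·s + 7/16 = 0
  1/11·s² − (7/16 + 1/11)·s + 7/16 = 0
which factors as (s − 1)·(1/11·s − 7/16) = 0, giving roots s = 1 and s = (7/16)/(1/11) = 77/16. Since 77/16 ≥ 1, the smallest root in [0, 1] is s = 1.)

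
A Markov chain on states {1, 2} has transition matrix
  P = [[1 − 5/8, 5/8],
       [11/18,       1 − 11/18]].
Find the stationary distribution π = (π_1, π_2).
π_1 = 44/89, π_2 = 45/89

Solve πP = π with π_1 + π_2 = 1. From πP = π: π_1 · (1 − 5/8) + π_2 · 11/18 = π_1 ⇒ π_2 · 11/18 = π_1 · 5/8 ⇒ π_2/π_1 = (5/8)/(11/18) = 45/44. Together with π_1 + π_2 = 1:
  π_1 = (11/18)/(5/8 + 11/18) = (11/18)/(89/72) = 44/89,
  π_2 = (5/8)/(5/8 + 11/18) = (5/8)/(89/72) = 45/89.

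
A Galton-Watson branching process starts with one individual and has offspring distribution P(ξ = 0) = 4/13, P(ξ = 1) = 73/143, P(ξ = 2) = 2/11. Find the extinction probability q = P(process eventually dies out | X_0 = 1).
q = 1

Mean offspring μ = 0·4/13 + 1·73/143 + 2·2/11 = 125/143 ≤ 1. For μ ≤ 1 with offspring not concentrated at 1, the Galton-Watson process goes extinct almost surely, so q = 1.
(Algebraic check: The pgf is f(s) = 4/13 + 73/143·s + 2/11·s². The extinction probability q is the smallest fixed point of f in [0, 1]. Setting s = f(s):
  2/11·s² + (73/143 − 1)·s + 4/13 = 0
  2/11·s² − (4/13 + 2/11)·s + 4/13 = 0
which factors as (s − 1)·(2/11·s − 4/13) = 0, giving roots s = 1 and s = (4/13)/(2/11) = 22/13. Since 22/13 ≥ 1, the smallest root in [0, 1] is s = 1.)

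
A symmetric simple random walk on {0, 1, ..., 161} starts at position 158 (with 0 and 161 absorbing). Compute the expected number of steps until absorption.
E[τ | X_0 = 158] = 474

Let v_k = E[τ | X_0 = k]. Boundary: v_0 = v_161 = 0. Recurrence: v_k = 1 + (v_{k-1} + v_{k+1})/2 for 1 ≤ k ≤ 160. The particular solution to v_k − (v_{k-1} + v_{k+1})/2 = 1 is v_k = −k^2. Adding homogeneous solution A + B k and matching boundaries gives v_k = k (161 − k). Substituting k = 158: v_158 = 158 · 3 = 474.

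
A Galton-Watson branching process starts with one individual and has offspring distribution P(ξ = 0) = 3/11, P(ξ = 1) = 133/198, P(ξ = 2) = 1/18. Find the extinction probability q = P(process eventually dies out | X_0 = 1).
q = 1

Mean offspring μ = 0·3/11 + 1·133/198 + 2·1/18 = 155/198 ≤ 1. For μ ≤ 1 with offspring not concentrated at 1, the Galton-Watson process goes extinct almost surely, so q = 1.
(Algebraic check: The pgf is f(s) = 3/11 + 133/198·s + 1/18·s². The extinction probability q is the smallest fixed point of f in [0, 1]. Setting s = f(s):
  1/18·s² + (133/198 − 1)·s + 3/11 = 0
  1/18·s² − (3/11 + 1/18)·s + 3/11 = 0
which factors as (s − 1)·(1/18·s − 3/11) = 0, giving roots s = 1 and s = (3/11)/(1/18) = 54/11. Since 54/11 ≥ 1, the smallest root in [0, 1] is s = 1.)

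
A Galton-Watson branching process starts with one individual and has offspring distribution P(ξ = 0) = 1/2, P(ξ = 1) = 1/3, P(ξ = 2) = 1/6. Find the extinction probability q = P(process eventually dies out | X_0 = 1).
q = 1

Mean offspring μ = 0·1/2 + 1·1/3 + 2·1/6 = 2/3 ≤ 1. For μ ≤ 1 with offspring not concentrated at 1, the Galton-Watson process goes extinct almost surely, so q = 1.
(Algebraic check: The pgf is f(s) = 1/2 + 1/3·s + 1/6·s². The extinction probability q is the smallest fixed point of f in [0, 1]. Setting s = f(s):
  1/6·s² + (1/3 − 1)·s + 1/2 = 0
  1/6·s² − (1/2 + 1/6)·s + 1/2 = 0
which factors as (s − 1)·(1/6·s − 1/2) = 0, giving roots s = 1 and s = (1/2)/(1/6) = 3. Since 3 ≥ 1, the smallest root in [0, 1] is s = 1.)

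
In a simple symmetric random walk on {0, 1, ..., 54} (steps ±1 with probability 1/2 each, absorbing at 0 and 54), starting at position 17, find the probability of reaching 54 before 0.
P(hit 54 before 0) = 17/54

Let u_k = P(hit 54 before 0 | start at k). Then u_0 = 0, u_54 = 1, and u_k = u_{k-1}/2 + u_{k+1}/2 for 1 ≤ k ≤ 53. This harmonic recurrence is solved by u_k = k/54, giving u_17 = 17/54.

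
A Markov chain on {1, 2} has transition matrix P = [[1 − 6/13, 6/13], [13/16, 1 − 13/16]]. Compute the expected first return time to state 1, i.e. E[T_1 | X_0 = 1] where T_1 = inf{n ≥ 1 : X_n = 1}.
E[T_1 | X_0 = 1] = 1/π_1 = 265/169

For an irreducible recurrent Markov chain with stationary distribution π, E[T_i | X_0 = i] = 1/π_i (Kac's formula). Here π_1 = (13/16)/(6/13 + 13/16) = (13/16)/(265/208) = 169/265, so E[T_1 | X_0 = 1] = 1/π_1 = (6/13 + 13/16)/(13/16) = (265/208)/(13/16) = 265/169.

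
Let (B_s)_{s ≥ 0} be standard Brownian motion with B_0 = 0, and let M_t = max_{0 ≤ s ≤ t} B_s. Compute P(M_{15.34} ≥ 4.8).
P(M_{15.34} ≥ 4.8) = 2·P(B_{15.34} ≥ 4.8) = 2(1 − Φ(4.8/√15.34)) ≈ 0.2204

By the reflection principle for Brownian motion, P(M_t ≥ a) = 2 · P(B_t ≥ a) for a ≥ 0. Since B_t ~ N(0, t), P(B_t ≥ 4.8) = 1 − Φ(4.8/√t) = 1 − Φ(4.8/√15.34) = 1 − Φ(1.2255). So
  P(M_{15.34} ≥ 4.8) = 2(1 − Φ(1.2255)) ≈ 0.2204.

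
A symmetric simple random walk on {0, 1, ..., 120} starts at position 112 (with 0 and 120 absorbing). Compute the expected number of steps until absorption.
E[τ | X_0 = 112] = 896

Let v_k = E[τ | X_0 = k]. Boundary: v_0 = v_120 = 0. Recurrence: v_k = 1 + (v_{k-1} + v_{k+1})/2 for 1 ≤ k ≤ 119. The particular solution to v_k − (v_{k-1} + v_{k+1})/2 = 1 is v_k = −k^2. Adding homogeneous solution A + B k and matching boundaries gives v_k = k (120 − k). Substituting k = 112: v_112 = 112 · 8 = 896.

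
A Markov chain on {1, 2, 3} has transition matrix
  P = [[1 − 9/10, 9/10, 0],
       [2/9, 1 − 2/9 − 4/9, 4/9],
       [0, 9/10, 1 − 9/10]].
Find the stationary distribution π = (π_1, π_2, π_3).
π = (20/141, 27/47, 40/141)

This is a birth-death chain on three states, which satisfies detailed balance: π_1 · P_{12} = π_2 · P_{21} and π_2 · P_{23} = π_3 · P_{32}.
From π_1 · 9/10 = π_2 · 2/9: π_2/π_1 = (9/10)/(2/9) = 81/20.
From π_2 · 4/9 = π_3 · 9/10: π_3/π_2 = (4/9)/(9/10) = 40/81.
Take π_1 proportional to 1; then unnormalized π = (1, 81/20, 2). Normalize by dividing by the sum 141/20:
  π = (20/141, 27/47, 40/141).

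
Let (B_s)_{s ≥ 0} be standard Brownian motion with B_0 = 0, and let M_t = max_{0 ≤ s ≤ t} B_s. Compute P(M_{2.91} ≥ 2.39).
P(M_{2.91} ≥ 2.39) = 2·P(B_{2.91} ≥ 2.39) = 2(1 − Φ(2.39/√2.91)) ≈ 0.1612

By the reflection principle for Brownian motion, P(M_t ≥ a) = 2 · P(B_t ≥ a) for a ≥ 0. Since B_t ~ N(0, t), P(B_t ≥ 2.39) = 1 − Φ(2.39/√t) = 1 − Φ(2.39/√2.91) = 1 − Φ(1.4010). So
  P(M_{2.91} ≥ 2.39) = 2(1 − Φ(1.4010)) ≈ 0.1612.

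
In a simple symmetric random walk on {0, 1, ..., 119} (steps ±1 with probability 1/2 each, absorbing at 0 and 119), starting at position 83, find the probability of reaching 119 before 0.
P(hit 119 before 0) = 83/119

Let u_k = P(hit 119 before 0 | start at k). Then u_0 = 0, u_119 = 1, and u_k = u_{k-1}/2 + u_{k+1}/2 for 1 ≤ k ≤ 118. This harmonic recurrence is solved by u_k = k/119, giving u_83 = 83/119.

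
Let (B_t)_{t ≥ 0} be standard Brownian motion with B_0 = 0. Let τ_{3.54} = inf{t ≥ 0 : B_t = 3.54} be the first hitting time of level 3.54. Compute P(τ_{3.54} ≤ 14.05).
P(τ_{3.54} ≤ 14.05) = 2(1 − Φ(3.54/√14.05)) = 2(1 − Φ(0.9444)) ≈ 0.3450

By the reflection principle for standard BM, P(τ_b ≤ t) = 2 · P(B_t ≥ b). Since B_t ~ N(0, t), P(B_t ≥ 3.54) = 1 − Φ(3.54/√t) = 1 − Φ(3.54/√14.05) = 1 − Φ(0.9444) ≈ 0.17248. Doubling: P(τ_{3.54} ≤ 14.05) ≈ 2 · 0.17248 = 0.34496 ≈ 0.3450.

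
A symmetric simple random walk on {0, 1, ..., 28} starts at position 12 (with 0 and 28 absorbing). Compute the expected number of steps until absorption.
E[τ | X_0 = 12] = 192

Let v_k = E[τ | X_0 = k]. Boundary: v_0 = v_28 = 0. Recurrence: v_k = 1 + (v_{k-1} + v_{k+1})/2 for 1 ≤ k ≤ 27. The particular solution to v_k − (v_{k-1} + v_{k+1})/2 = 1 is v_k = −k^2. Adding homogeneous solution A + B k and matching boundaries gives v_k = k (28 − k). Substituting k = 12: v_12 = 12 · 16 = 192.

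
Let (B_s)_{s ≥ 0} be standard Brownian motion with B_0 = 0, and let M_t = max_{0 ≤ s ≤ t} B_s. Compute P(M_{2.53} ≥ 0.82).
P(M_{2.53} ≥ 0.82) = 2·P(B_{2.53} ≥ 0.82) = 2(1 − Φ(0.82/√2.53)) ≈ 0.6062

By the reflection principle for Brownian motion, P(M_t ≥ a) = 2 · P(B_t ≥ a) for a ≥ 0. Since B_t ~ N(0, t), P(B_t ≥ 0.82) = 1 − Φ(0.82/√t) = 1 − Φ(0.82/√2.53) = 1 − Φ(0.5155). So
  P(M_{2.53} ≥ 0.82) = 2(1 − Φ(0.5155)) ≈ 0.6062.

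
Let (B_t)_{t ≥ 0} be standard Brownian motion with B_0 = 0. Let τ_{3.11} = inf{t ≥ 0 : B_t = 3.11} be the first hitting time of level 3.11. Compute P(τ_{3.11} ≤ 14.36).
P(τ_{3.11} ≤ 14.36) = 2(1 − Φ(3.11/√14.36)) = 2(1 − Φ(0.8207)) ≈ 0.4118

By the reflection principle for standard BM, P(τ_b ≤ t) = 2 · P(B_t ≥ b). Since B_t ~ N(0, t), P(B_t ≥ 3.11) = 1 − Φ(3.11/√t) = 1 − Φ(3.11/√14.36) = 1 − Φ(0.8207) ≈ 0.20591. Doubling: P(τ_{3.11} ≤ 14.36) ≈ 2 · 0.20591 = 0.41182 ≈ 0.4118.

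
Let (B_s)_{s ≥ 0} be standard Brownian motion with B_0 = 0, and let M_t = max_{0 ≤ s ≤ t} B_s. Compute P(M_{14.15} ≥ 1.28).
P(M_{14.15} ≥ 1.28) = 2·P(B_{14.15} ≥ 1.28) = 2(1 − Φ(1.28/√14.15)) ≈ 0.7336

By the reflection principle for Brownian motion, P(M_t ≥ a) = 2 · P(B_t ≥ a) for a ≥ 0. Since B_t ~ N(0, t), P(B_t ≥ 1.28) = 1 − Φ(1.28/√t) = 1 − Φ(1.28/√14.15) = 1 − Φ(0.3403). So
  P(M_{14.15} ≥ 1.28) = 2(1 − Φ(0.3403)) ≈ 0.7336.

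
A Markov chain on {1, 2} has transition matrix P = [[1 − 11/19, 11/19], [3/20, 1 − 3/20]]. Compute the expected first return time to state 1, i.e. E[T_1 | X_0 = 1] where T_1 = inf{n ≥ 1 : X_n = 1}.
E[T_1 | X_0 = 1] = 1/π_1 = 277/57

For an irreducible recurrent Markov chain with stationary distribution π, E[T_i | X_0 = i] = 1/π_i (Kac's formula). Here π_1 = (3/20)/(11/19 + 3/20) = (3/20)/(277/380) = 57/277, so E[T_1 | X_0 = 1] = 1/π_1 = (11/19 + 3/20)/(3/20) = (277/380)/(3/20) = 277/57.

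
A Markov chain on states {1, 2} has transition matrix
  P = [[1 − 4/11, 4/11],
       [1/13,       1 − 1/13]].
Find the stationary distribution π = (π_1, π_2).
π_1 = 11/63, π_2 = 52/63

Solve πP = π with π_1 + π_2 = 1. From πP = π: π_1 · (1 − 4/11) + π_2 · 1/13 = π_1 ⇒ π_2 · 1/13 = π_1 · 4/11 ⇒ π_2/π_1 = (4/11)/(1/13) = 52/11. Together with π_1 + π_2 = 1:
  π_1 = (1/13)/(4/11 + 1/13) = (1/13)/(63/143) = 11/63,
  π_2 = (4/11)/(4/11 + 1/13) = (4/11)/(63/143) = 52/63.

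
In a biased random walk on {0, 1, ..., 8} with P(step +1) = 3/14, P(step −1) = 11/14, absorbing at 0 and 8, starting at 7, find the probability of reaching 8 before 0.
P(hit 8 before 0) = (1 − (11/3)^7) / (1 − (11/3)^8) = 7306869/26794040

Let u_k denote P(reach 8 before 0 | start at k). Boundary: u_0 = 0, u_8 = 1. Recurrence: u_k = 3/14·u_{k+1} + 11/14·u_{k-1} for 1 ≤ k ≤ 7. Try u_k = A + B·r^k with r = q/p = (11/14)/(3/14) = 11/3. Substitution satisfies the recurrence; boundary conditions give:
  u_k = (1 − r^k) / (1 − r^N) = (1 − (11/3)^7) / (1 − (11/3)^8) = 7306869/26794040.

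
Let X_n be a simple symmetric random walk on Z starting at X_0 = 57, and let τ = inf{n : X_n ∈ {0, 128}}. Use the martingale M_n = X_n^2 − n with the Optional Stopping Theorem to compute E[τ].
E[τ] = 4047

M_n = X_n^2 − n is a martingale (since E[X_{n+1}^2 | F_n] = X_n^2 + 1). By OST (τ has finite mean in a bounded region), E[M_τ] = E[M_0] = X_0^2 − 0 = 57^2 = 3249. Also E[M_τ] = E[X_τ^2] − E[τ]. The walk exits at 0 or 128, with P(hit 128 first) = 57/128, so E[X_τ^2] = 128^2 · 57/128 + 0 = 7296. Thus E[τ] = E[X_τ^2] − E[M_τ] = 7296 − 3249 = 4047 = 57(128 − 57) = 4047.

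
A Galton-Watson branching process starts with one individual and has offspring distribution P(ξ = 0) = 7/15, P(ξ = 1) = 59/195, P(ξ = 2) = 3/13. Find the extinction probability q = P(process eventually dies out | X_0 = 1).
q = 1

Mean offspring μ = 0·7/15 + 1·59/195 + 2·3/13 = 149/195 ≤ 1. For μ ≤ 1 with offspring not concentrated at 1, the Galton-Watson process goes extinct almost surely, so q = 1.
(Algebraic check: The pgf is f(s) = 7/15 + 59/195·s + 3/13·s². The extinction probability q is the smallest fixed point of f in [0, 1]. Setting s = f(s):
  3/13·s² + (59/195 − 1)·s + 7/15 = 0
  3/13·s² − (7/15 + 3/13)·s + 7/15 = 0
which factors as (s − 1)·(3/13·s − 7/15) = 0, giving roots s = 1 and s = (7/15)/(3/13) = 91/45. Since 91/45 ≥ 1, the smallest root in [0, 1] is s = 1.)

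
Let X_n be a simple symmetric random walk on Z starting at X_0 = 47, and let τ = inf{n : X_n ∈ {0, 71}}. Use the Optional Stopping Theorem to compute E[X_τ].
E[X_τ] = 47

X_n is a martingale and τ is a bounded-mean stopping time (indeed τ is finite a.s. with bounded expectation since the walk is in a bounded region). By the OST, E[X_τ] = E[X_0] = 47. Equivalently: E[X_τ] = 71 · P(hit 71 first) + 0 · P(hit 0 first) = 71 · (47/71) = 47.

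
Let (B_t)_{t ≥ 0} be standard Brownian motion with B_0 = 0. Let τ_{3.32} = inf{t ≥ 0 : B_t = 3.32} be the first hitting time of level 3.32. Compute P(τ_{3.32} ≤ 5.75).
P(τ_{3.32} ≤ 5.75) = 2(1 − Φ(3.32/√5.75)) = 2(1 − Φ(1.3845)) ≈ 0.1662

By the reflection principle for standard BM, P(τ_b ≤ t) = 2 · P(B_t ≥ b). Since B_t ~ N(0, t), P(B_t ≥ 3.32) = 1 − Φ(3.32/√t) = 1 − Φ(3.32/√5.75) = 1 − Φ(1.3845) ≈ 0.08310. Doubling: P(τ_{3.32} ≤ 5.75) ≈ 2 · 0.08310 = 0.16620 ≈ 0.1662.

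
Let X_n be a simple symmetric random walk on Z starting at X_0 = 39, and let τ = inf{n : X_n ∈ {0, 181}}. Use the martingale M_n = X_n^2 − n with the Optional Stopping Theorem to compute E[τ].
E[τ] = 5538

M_n = X_n^2 − n is a martingale (since E[X_{n+1}^2 | F_n] = X_n^2 + 1). By OST (τ has finite mean in a bounded region), E[M_τ] = E[M_0] = X_0^2 − 0 = 39^2 = 1521. Also E[M_τ] = E[X_τ^2] − E[τ]. The walk exits at 0 or 181, with P(hit 181 first) = 39/181, so E[X_τ^2] = 181^2 · 39/181 + 0 = 7059. Thus E[τ] = E[X_τ^2] − E[M_τ] = 7059 − 1521 = 5538 = 39(181 − 39) = 5538.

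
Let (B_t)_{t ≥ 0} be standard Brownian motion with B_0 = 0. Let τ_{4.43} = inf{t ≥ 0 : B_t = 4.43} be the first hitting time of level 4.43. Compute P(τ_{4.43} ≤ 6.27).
P(τ_{4.43} ≤ 6.27) = 2(1 − Φ(4.43/√6.27)) = 2(1 − Φ(1.7692)) ≈ 0.0769

By the reflection principle for standard BM, P(τ_b ≤ t) = 2 · P(B_t ≥ b). Since B_t ~ N(0, t), P(B_t ≥ 4.43) = 1 − Φ(4.43/√t) = 1 − Φ(4.43/√6.27) = 1 − Φ(1.7692) ≈ 0.03843. Doubling: P(τ_{4.43} ≤ 6.27) ≈ 2 · 0.03843 = 0.07686 ≈ 0.0769.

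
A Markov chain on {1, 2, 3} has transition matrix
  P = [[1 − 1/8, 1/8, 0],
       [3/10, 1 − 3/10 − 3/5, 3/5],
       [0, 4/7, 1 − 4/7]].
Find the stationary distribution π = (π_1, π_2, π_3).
π = (48/89, 20/89, 21/89)

This is a birth-death chain on three states, which satisfies detailed balance: π_1 · P_{12} = π_2 · P_{21} and π_2 · P_{23} = π_3 · P_{32}.
From π_1 · 1/8 = π_2 · 3/10: π_2/π_1 = (1/8)/(3/10) = 5/12.
From π_2 · 3/5 = π_3 · 4/7: π_3/π_2 = (3/5)/(4/7) = 21/20.
Take π_1 proportional to 1; then unnormalized π = (1, 5/12, 7/16). Normalize by dividing by the sum 89/48:
  π = (48/89, 20/89, 21/89).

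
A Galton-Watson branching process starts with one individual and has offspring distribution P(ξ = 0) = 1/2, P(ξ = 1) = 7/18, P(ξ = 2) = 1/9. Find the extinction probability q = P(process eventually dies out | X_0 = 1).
q = 1

Mean offspring μ = 0·1/2 + 1·7/18 + 2·1/9 = 11/18 ≤ 1. For μ ≤ 1 with offspring not concentrated at 1, the Galton-Watson process goes extinct almost surely, so q = 1.
(Algebraic check: The pgf is f(s) = 1/2 + 7/18·s + 1/9·s². The extinction probability q is the smallest fixed point of f in [0, 1]. Setting s = f(s):
  1/9·s² + (7/18 − 1)·s + 1/2 = 0
  1/9·s² − (1/2 + 1/9)·s + 1/2 = 0
which factors as (s − 1)·(1/9·s − 1/2) = 0, giving roots s = 1 and s = (1/2)/(1/9) = 9/2. Since 9/2 ≥ 1, the smallest root in [0, 1] is s = 1.)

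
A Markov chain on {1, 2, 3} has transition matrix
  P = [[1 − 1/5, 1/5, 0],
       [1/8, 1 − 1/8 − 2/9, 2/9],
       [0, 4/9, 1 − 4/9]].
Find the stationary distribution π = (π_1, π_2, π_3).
π = (5/17, 8/17, 4/17)

This is a birth-death chain on three states, which satisfies detailed balance: π_1 · P_{12} = π_2 · P_{21} and π_2 · P_{23} = π_3 · P_{32}.
From π_1 · 1/5 = π_2 · 1/8: π_2/π_1 = (1/5)/(1/8) = 8/5.
From π_2 · 2/9 = π_3 · 4/9: π_3/π_2 = (2/9)/(4/9) = 1/2.
Take π_1 proportional to 1; then unnormalized π = (1, 8/5, 4/5). Normalize by dividing by the sum 17/5:
  π = (5/17, 8/17, 4/17).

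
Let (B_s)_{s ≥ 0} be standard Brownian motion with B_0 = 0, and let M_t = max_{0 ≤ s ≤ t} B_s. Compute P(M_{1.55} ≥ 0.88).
P(M_{1.55} ≥ 0.88) = 2·P(B_{1.55} ≥ 0.88) = 2(1 − Φ(0.88/√1.55)) ≈ 0.4797

By the reflection principle for Brownian motion, P(M_t ≥ a) = 2 · P(B_t ≥ a) for a ≥ 0. Since B_t ~ N(0, t), P(B_t ≥ 0.88) = 1 − Φ(0.88/√t) = 1 − Φ(0.88/√1.55) = 1 − Φ(0.7068). So
  P(M_{1.55} ≥ 0.88) = 2(1 − Φ(0.7068)) ≈ 0.4797.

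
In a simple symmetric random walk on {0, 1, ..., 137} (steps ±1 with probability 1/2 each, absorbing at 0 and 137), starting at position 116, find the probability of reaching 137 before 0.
P(hit 137 before 0) = 116/137

Let u_k = P(hit 137 before 0 | start at k). Then u_0 = 0, u_137 = 1, and u_k = u_{k-1}/2 + u_{k+1}/2 for 1 ≤ k ≤ 136. This harmonic recurrence is solved by u_k = k/137, giving u_116 = 116/137.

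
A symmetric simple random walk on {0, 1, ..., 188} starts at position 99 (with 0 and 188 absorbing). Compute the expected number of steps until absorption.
E[τ | X_0 = 99] = 8811

Let v_k = E[τ | X_0 = k]. Boundary: v_0 = v_188 = 0. Recurrence: v_k = 1 + (v_{k-1} + v_{k+1})/2 for 1 ≤ k ≤ 187. The particular solution to v_k − (v_{k-1} + v_{k+1})/2 = 1 is v_k = −k^2. Adding homogeneous solution A + B k and matching boundaries gives v_k = k (188 − k). Substituting k = 99: v_99 = 99 · 89 = 8811.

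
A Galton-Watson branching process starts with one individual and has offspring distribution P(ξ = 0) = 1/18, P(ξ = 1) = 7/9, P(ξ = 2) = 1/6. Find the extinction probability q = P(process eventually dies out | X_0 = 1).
q = 1/3

The pgf is f(s) = 1/18 + 7/9·s + 1/6·s². The extinction probability q is the smallest fixed point of f in [0, 1]. Setting s = f(s):
  1/6·s² + (7/9 − 1)·s + 1/18 = 0
  1/6·s² − (1/18 + 1/6)·s + 1/18 = 0
which factors as (s − 1)·(1/6·s − 1/18) = 0, giving roots s = 1 and s = (1/18)/(1/6) = 1/3.
Mean offspring μ = 7/9 + 2·1/6 = 10/9 > 1 (supercritical), so q < 1. The extinction probability is the smaller root: q = (1/18)/(1/6) = 1/3.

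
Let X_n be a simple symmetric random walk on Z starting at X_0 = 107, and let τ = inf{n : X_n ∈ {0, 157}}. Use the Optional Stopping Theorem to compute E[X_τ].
E[X_τ] = 107

X_n is a martingale and τ is a bounded-mean stopping time (indeed τ is finite a.s. with bounded expectation since the walk is in a bounded region). By the OST, E[X_τ] = E[X_0] = 107. Equivalently: E[X_τ] = 157 · P(hit 157 first) + 0 · P(hit 0 first) = 157 · (107/157) = 107.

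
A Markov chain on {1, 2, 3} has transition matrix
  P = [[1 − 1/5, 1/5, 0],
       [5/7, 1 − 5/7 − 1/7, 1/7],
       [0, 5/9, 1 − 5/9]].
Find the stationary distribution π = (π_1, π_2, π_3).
π = (125/169, 35/169, 9/169)

This is a birth-death chain on three states, which satisfies detailed balance: π_1 · P_{12} = π_2 · P_{21} and π_2 · P_{23} = π_3 · P_{32}.
From π_1 · 1/5 = π_2 · 5/7: π_2/π_1 = (1/5)/(5/7) = 7/25.
From π_2 · 1/7 = π_3 · 5/9: π_3/π_2 = (1/7)/(5/9) = 9/35.
Take π_1 proportional to 1; then unnormalized π = (1, 7/25, 9/125). Normalize by dividing by the sum 169/125:
  π = (125/169, 35/169, 9/169).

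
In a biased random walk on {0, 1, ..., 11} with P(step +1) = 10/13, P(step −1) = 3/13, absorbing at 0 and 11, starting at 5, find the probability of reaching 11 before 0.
P(hit 11 before 0) = (1 − (3/10)^5) / (1 − (3/10)^11) = 14251000000/14285688979

Let u_k denote P(reach 11 before 0 | start at k). Boundary: u_0 = 0, u_11 = 1. Recurrence: u_k = 10/13·u_{k+1} + 3/13·u_{k-1} for 1 ≤ k ≤ 10. Try u_k = A + B·r^k with r = q/p = (3/13)/(10/13) = 3/10. Substitution satisfies the recurrence; boundary conditions give:
  u_k = (1 − r^k) / (1 − r^N) = (1 − (3/10)^5) / (1 − (3/10)^11) = 14251000000/14285688979.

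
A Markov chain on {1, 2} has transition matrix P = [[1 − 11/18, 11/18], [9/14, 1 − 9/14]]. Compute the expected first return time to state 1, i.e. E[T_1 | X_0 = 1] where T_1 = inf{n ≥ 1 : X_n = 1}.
E[T_1 | X_0 = 1] = 1/π_1 = 158/81

For an irreducible recurrent Markov chain with stationary distribution π, E[T_i | X_0 = i] = 1/π_i (Kac's formula). Here π_1 = (9/14)/(11/18 + 9/14) = (9/14)/(79/63) = 81/158, so E[T_1 | X_0 = 1] = 1/π_1 = (11/18 + 9/14)/(9/14) = (79/63)/(9/14) = 158/81.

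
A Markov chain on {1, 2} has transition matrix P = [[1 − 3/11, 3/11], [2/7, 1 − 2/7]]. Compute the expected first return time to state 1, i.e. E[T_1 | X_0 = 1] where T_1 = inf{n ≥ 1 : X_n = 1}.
E[T_1 | X_0 = 1] = 1/π_1 = 43/22

For an irreducible recurrent Markov chain with stationary distribution π, E[T_i | X_0 = i] = 1/π_i (Kac's formula). Here π_1 = (2/7)/(3/11 + 2/7) = (2/7)/(43/77) = 22/43, so E[T_1 | X_0 = 1] = 1/π_1 = (3/11 + 2/7)/(2/7) = (43/77)/(2/7) = 43/22.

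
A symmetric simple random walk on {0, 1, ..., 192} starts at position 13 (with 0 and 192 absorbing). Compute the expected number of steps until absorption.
E[τ | X_0 = 13] = 2327

Let v_k = E[τ | X_0 = k]. Boundary: v_0 = v_192 = 0. Recurrence: v_k = 1 + (v_{k-1} + v_{k+1})/2 for 1 ≤ k ≤ 191. The particular solution to v_k − (v_{k-1} + v_{k+1})/2 = 1 is v_k = −k^2. Adding homogeneous solution A + B k and matching boundaries gives v_k = k (192 − k). Substituting k = 13: v_13 = 13 · 179 = 2327.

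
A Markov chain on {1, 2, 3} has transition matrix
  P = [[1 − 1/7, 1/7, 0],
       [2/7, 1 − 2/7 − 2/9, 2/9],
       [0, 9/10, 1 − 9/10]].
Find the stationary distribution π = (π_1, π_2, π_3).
π = (162/263, 81/263, 20/263)

This is a birth-death chain on three states, which satisfies detailed balance: π_1 · P_{12} = π_2 · P_{21} and π_2 · P_{23} = π_3 · P_{32}.
From π_1 · 1/7 = π_2 · 2/7: π_2/π_1 = (1/7)/(2/7) = 1/2.
From π_2 · 2/9 = π_3 · 9/10: π_3/π_2 = (2/9)/(9/10) = 20/81.
Take π_1 proportional to 1; then unnormalized π = (1, 1/2, 10/81). Normalize by dividing by the sum 263/162:
  π = (162/263, 81/263, 20/263).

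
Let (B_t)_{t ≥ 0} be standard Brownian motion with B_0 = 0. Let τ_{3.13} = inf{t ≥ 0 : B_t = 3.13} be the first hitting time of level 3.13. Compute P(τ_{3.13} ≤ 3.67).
P(τ_{3.13} ≤ 3.67) = 2(1 − Φ(3.13/√3.67)) = 2(1 − Φ(1.6338)) ≈ 0.1023

By the reflection principle for standard BM, P(τ_b ≤ t) = 2 · P(B_t ≥ b). Since B_t ~ N(0, t), P(B_t ≥ 3.13) = 1 − Φ(3.13/√t) = 1 − Φ(3.13/√3.67) = 1 − Φ(1.6338) ≈ 0.05115. Doubling: P(τ_{3.13} ≤ 3.67) ≈ 2 · 0.05115 = 0.10230 ≈ 0.1023.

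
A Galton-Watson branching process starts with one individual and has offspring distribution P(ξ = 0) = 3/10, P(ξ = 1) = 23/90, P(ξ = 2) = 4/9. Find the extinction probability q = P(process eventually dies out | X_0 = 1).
q = 27/40

The pgf is f(s) = 3/10 + 23/90·s + 4/9·s². The extinction probability q is the smallest fixed point of f in [0, 1]. Setting s = f(s):
  4/9·s² + (23/90 − 1)·s + 3/10 = 0
  4/9·s² − (3/10 + 4/9)·s + 3/10 = 0
which factors as (s − 1)·(4/9·s − 3/10) = 0, giving roots s = 1 and s = (3/10)/(4/9) = 27/40.
Mean offspring μ = 23/90 + 2·4/9 = 103/90 > 1 (supercritical), so q < 1. The extinction probability is the smaller root: q = (3/10)/(4/9) = 27/40.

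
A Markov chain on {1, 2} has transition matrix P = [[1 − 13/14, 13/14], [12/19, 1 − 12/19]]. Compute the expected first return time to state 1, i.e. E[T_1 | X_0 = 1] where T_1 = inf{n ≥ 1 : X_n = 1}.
E[T_1 | X_0 = 1] = 1/π_1 = 415/168

For an irreducible recurrent Markov chain with stationary distribution π, E[T_i | X_0 = i] = 1/π_i (Kac's formula). Here π_1 = (12/19)/(13/14 + 12/19) = (12/19)/(415/266) = 168/415, so E[T_1 | X_0 = 1] = 1/π_1 = (13/14 + 12/19)/(12/19) = (415/266)/(12/19) = 415/168.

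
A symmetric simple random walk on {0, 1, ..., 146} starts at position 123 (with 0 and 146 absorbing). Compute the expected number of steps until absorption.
E[τ | X_0 = 123] = 2829

Let v_k = E[τ | X_0 = k]. Boundary: v_0 = v_146 = 0. Recurrence: v_k = 1 + (v_{k-1} + v_{k+1})/2 for 1 ≤ k ≤ 145. The particular solution to v_k − (v_{k-1} + v_{k+1})/2 = 1 is v_k = −k^2. Adding homogeneous solution A + B k and matching boundaries gives v_k = k (146 − k). Substituting k = 123: v_123 = 123 · 23 = 2829.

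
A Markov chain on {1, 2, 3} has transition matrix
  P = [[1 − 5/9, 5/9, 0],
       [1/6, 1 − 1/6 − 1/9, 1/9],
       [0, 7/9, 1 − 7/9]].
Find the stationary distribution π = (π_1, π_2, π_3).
π = (21/101, 70/101, 10/101)

This is a birth-death chain on three states, which satisfies detailed balance: π_1 · P_{12} = π_2 · P_{21} and π_2 · P_{23} = π_3 · P_{32}.
From π_1 · 5/9 = π_2 · 1/6: π_2/π_1 = (5/9)/(1/6) = 10/3.
From π_2 · 1/9 = π_3 · 7/9: π_3/π_2 = (1/9)/(7/9) = 1/7.
Take π_1 proportional to 1; then unnormalized π = (1, 10/3, 10/21). Normalize by dividing by the sum 101/21:
  π = (21/101, 70/101, 10/101).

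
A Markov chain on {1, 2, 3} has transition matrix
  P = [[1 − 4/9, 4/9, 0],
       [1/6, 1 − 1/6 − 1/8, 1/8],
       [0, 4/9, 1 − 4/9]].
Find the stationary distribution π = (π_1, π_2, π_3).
π = (12/53, 32/53, 9/53)

This is a birth-death chain on three states, which satisfies detailed balance: π_1 · P_{12} = π_2 · P_{21} and π_2 · P_{23} = π_3 · P_{32}.
From π_1 · 4/9 = π_2 · 1/6: π_2/π_1 = (4/9)/(1/6) = 8/3.
From π_2 · 1/8 = π_3 · 4/9: π_3/π_2 = (1/8)/(4/9) = 9/32.
Take π_1 proportional to 1; then unnormalized π = (1, 8/3, 3/4). Normalize by dividing by the sum 53/12:
  π = (12/53, 32/53, 9/53).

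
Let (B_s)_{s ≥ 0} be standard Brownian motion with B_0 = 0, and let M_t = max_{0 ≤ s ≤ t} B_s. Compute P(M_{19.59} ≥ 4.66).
P(M_{19.59} ≥ 4.66) = 2·P(B_{19.59} ≥ 4.66) = 2(1 − Φ(4.66/√19.59)) ≈ 0.2924

By the reflection principle for Brownian motion, P(M_t ≥ a) = 2 · P(B_t ≥ a) for a ≥ 0. Since B_t ~ N(0, t), P(B_t ≥ 4.66) = 1 − Φ(4.66/√t) = 1 − Φ(4.66/√19.59) = 1 − Φ(1.0529). So
  P(M_{19.59} ≥ 4.66) = 2(1 − Φ(1.0529)) ≈ 0.2924.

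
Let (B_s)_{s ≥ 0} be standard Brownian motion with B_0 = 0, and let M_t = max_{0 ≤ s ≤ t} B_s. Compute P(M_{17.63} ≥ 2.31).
P(M_{17.63} ≥ 2.31) = 2·P(B_{17.63} ≥ 2.31) = 2(1 − Φ(2.31/√17.63)) ≈ 0.5822

By the reflection principle for Brownian motion, P(M_t ≥ a) = 2 · P(B_t ≥ a) for a ≥ 0. Since B_t ~ N(0, t), P(B_t ≥ 2.31) = 1 − Φ(2.31/√t) = 1 − Φ(2.31/√17.63) = 1 − Φ(0.5502). So
  P(M_{17.63} ≥ 2.31) = 2(1 − Φ(0.5502)) ≈ 0.5822.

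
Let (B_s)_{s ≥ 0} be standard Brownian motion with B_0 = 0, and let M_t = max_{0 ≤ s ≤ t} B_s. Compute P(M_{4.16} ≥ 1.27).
P(M_{4.16} ≥ 1.27) = 2·P(B_{4.16} ≥ 1.27) = 2(1 − Φ(1.27/√4.16)) ≈ 0.5335

By the reflection principle for Brownian motion, P(M_t ≥ a) = 2 · P(B_t ≥ a) for a ≥ 0. Since B_t ~ N(0, t), P(B_t ≥ 1.27) = 1 − Φ(1.27/√t) = 1 − Φ(1.27/√4.16) = 1 − Φ(0.6227). So
  P(M_{4.16} ≥ 1.27) = 2(1 − Φ(0.6227)) ≈ 0.5335.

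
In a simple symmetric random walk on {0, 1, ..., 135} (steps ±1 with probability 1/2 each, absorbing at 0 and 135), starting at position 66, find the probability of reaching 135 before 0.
P(hit 135 before 0) = 66/135 = 22/45

Let u_k = P(hit 135 before 0 | start at k). Then u_0 = 0, u_135 = 1, and u_k = u_{k-1}/2 + u_{k+1}/2 for 1 ≤ k ≤ 134. This harmonic recurrence is solved by u_k = k/135, giving u_66 = 66/135 = 22/45.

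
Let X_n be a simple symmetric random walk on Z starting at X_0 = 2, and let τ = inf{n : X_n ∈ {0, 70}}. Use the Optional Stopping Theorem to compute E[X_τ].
E[X_τ] = 2

X_n is a martingale and τ is a bounded-mean stopping time (indeed τ is finite a.s. with bounded expectation since the walk is in a bounded region). By the OST, E[X_τ] = E[X_0] = 2. Equivalently: E[X_τ] = 70 · P(hit 70 first) + 0 · P(hit 0 first) = 70 · (2/70) = 2.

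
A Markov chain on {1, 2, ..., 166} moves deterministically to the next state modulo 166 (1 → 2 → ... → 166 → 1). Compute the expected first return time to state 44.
E[T_44 | X_0 = 44] = 166

The chain cycles deterministically, so starting at state 44 it returns in exactly 166 steps. Equivalently, the stationary distribution is uniform π_j = 1/166 for every state j, so by Kac's formula E[T_44] = 1/π_44 = 166.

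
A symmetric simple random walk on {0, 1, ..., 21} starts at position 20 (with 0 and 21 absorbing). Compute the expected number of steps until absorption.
E[τ | X_0 = 20] = 20

Let v_k = E[τ | X_0 = k]. Boundary: v_0 = v_21 = 0. Recurrence: v_k = 1 + (v_{k-1} + v_{k+1})/2 for 1 ≤ k ≤ 20. The particular solution to v_k − (v_{k-1} + v_{k+1})/2 = 1 is v_k = −k^2. Adding homogeneous solution A + B k and matching boundaries gives v_k = k (21 − k). Substituting k = 20: v_20 = 20 · 1 = 20.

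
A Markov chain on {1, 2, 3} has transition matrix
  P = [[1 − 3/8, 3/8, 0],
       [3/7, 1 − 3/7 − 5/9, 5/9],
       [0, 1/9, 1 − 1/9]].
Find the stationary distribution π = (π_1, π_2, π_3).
π = (4/25, 7/50, 7/10)

This is a birth-death chain on three states, which satisfies detailed balance: π_1 · P_{12} = π_2 · P_{21} and π_2 · P_{23} = π_3 · P_{32}.
From π_1 · 3/8 = π_2 · 3/7: π_2/π_1 = (3/8)/(3/7) = 7/8.
From π_2 · 5/9 = π_3 · 1/9: π_3/π_2 = (5/9)/(1/9) = 5.
Take π_1 proportional to 1; then unnormalized π = (1, 7/8, 35/8). Normalize by dividing by the sum 25/4:
  π = (4/25, 7/50, 7/10).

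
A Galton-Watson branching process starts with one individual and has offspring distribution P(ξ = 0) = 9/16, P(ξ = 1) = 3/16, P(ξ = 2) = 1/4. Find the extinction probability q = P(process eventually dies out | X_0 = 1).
q = 1

Mean offspring μ = 0·9/16 + 1·3/16 + 2·1/4 = 11/16 ≤ 1. For μ ≤ 1 with offspring not concentrated at 1, the Galton-Watson process goes extinct almost surely, so q = 1.
(Algebraic check: The pgf is f(s) = 9/16 + 3/16·s + 1/4·s². The extinction probability q is the smallest fixed point of f in [0, 1]. Setting s = f(s):
  1/4·s² + (3/16 − 1)·s + 9/16 = 0
  1/4·s² − (9/16 + 1/4)·s + 9/16 = 0
which factors as (s − 1)·(1/4·s − 9/16) = 0, giving roots s = 1 and s = (9/16)/(1/4) = 9/4. Since 9/4 ≥ 1, the smallest root in [0, 1] is s = 1.)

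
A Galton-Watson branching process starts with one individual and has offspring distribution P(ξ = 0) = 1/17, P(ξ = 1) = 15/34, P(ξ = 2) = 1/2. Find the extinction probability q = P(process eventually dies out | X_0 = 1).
q = 2/17

The pgf is f(s) = 1/17 + 15/34·s + 1/2·s². The extinction probability q is the smallest fixed point of f in [0, 1]. Setting s = f(s):
  1/2·s² + (15/34 − 1)·s + 1/17 = 0
  1/2·s² − (1/17 + 1/2)·s + 1/17 = 0
which factors as (s − 1)·(1/2·s − 1/17) = 0, giving roots s = 1 and s = (1/17)/(1/2) = 2/17.
Mean offspring μ = 15/34 + 2·1/2 = 49/34 > 1 (supercritical), so q < 1. The extinction probability is the smaller root: q = (1/17)/(1/2) = 2/17.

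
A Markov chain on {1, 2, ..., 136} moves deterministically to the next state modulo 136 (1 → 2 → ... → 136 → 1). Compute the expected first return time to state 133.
E[T_133 | X_0 = 133] = 136

The chain cycles deterministically, so starting at state 133 it returns in exactly 136 steps. Equivalently, the stationary distribution is uniform π_j = 1/136 for every state j, so by Kac's formula E[T_133] = 1/π_133 = 136.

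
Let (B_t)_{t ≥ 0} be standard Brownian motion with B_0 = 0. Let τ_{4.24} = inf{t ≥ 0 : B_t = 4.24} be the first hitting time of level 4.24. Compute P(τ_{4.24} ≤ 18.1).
P(τ_{4.24} ≤ 18.1) = 2(1 − Φ(4.24/√18.1)) = 2(1 − Φ(0.9966)) ≈ 0.3190

By the reflection principle for standard BM, P(τ_b ≤ t) = 2 · P(B_t ≥ b). Since B_t ~ N(0, t), P(B_t ≥ 4.24) = 1 − Φ(4.24/√t) = 1 − Φ(4.24/√18.1) = 1 − Φ(0.9966) ≈ 0.15948. Doubling: P(τ_{4.24} ≤ 18.1) ≈ 2 · 0.15948 = 0.31896 ≈ 0.3190.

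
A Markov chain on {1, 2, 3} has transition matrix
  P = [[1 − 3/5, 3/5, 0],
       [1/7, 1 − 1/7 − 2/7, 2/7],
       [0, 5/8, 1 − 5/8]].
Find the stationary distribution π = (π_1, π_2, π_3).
π = (25/178, 105/178, 24/89)

This is a birth-death chain on three states, which satisfies detailed balance: π_1 · P_{12} = π_2 · P_{21} and π_2 · P_{23} = π_3 · P_{32}.
From π_1 · 3/5 = π_2 · 1/7: π_2/π_1 = (3/5)/(1/7) = 21/5.
From π_2 · 2/7 = π_3 · 5/8: π_3/π_2 = (2/7)/(5/8) = 16/35.
Take π_1 proportional to 1; then unnormalized π = (1, 21/5, 48/25). Normalize by dividing by the sum 178/25:
  π = (25/178, 105/178, 24/89).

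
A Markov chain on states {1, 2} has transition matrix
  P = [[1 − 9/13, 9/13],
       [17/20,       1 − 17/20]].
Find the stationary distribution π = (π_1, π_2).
π_1 = 221/401, π_2 = 180/401

Solve πP = π with π_1 + π_2 = 1. From πP = π: π_1 · (1 − 9/13) + π_2 · 17/20 = π_1 ⇒ π_2 · 17/20 = π_1 · 9/13 ⇒ π_2/π_1 = (9/13)/(17/20) = 180/221. Together with π_1 + π_2 = 1:
  π_1 = (17/20)/(9/13 + 17/20) = (17/20)/(401/260) = 221/401,
  π_2 = (9/13)/(9/13 + 17/20) = (9/13)/(401/260) = 180/401.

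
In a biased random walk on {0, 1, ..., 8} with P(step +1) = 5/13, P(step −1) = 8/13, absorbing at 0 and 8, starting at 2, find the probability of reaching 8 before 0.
P(hit 8 before 0) = (1 − (8/5)^2) / (1 − (8/5)^8) = 15625/420169

Let u_k denote P(reach 8 before 0 | start at k). Boundary: u_0 = 0, u_8 = 1. Recurrence: u_k = 5/13·u_{k+1} + 8/13·u_{k-1} for 1 ≤ k ≤ 7. Try u_k = A + B·r^k with r = q/p = (8/13)/(5/13) = 8/5. Substitution satisfies the recurrence; boundary conditions give:
  u_k = (1 − r^k) / (1 − r^N) = (1 − (8/5)^2) / (1 − (8/5)^8) = 15625/420169.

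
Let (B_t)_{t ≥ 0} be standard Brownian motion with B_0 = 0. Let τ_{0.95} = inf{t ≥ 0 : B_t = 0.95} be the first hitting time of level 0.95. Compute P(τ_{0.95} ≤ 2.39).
P(τ_{0.95} ≤ 2.39) = 2(1 − Φ(0.95/√2.39)) = 2(1 − Φ(0.6145)) ≈ 0.5389

By the reflection principle for standard BM, P(τ_b ≤ t) = 2 · P(B_t ≥ b). Since B_t ~ N(0, t), P(B_t ≥ 0.95) = 1 − Φ(0.95/√t) = 1 − Φ(0.95/√2.39) = 1 − Φ(0.6145) ≈ 0.26944. Doubling: P(τ_{0.95} ≤ 2.39) ≈ 2 · 0.26944 = 0.53888 ≈ 0.5389.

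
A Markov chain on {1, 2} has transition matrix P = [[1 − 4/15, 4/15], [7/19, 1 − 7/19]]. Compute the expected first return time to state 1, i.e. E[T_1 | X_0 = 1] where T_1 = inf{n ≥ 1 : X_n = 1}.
E[T_1 | X_0 = 1] = 1/π_1 = 181/105

For an irreducible recurrent Markov chain with stationary distribution π, E[T_i | X_0 = i] = 1/π_i (Kac's formula). Here π_1 = (7/19)/(4/15 + 7/19) = (7/19)/(181/285) = 105/181, so E[T_1 | X_0 = 1] = 1/π_1 = (4/15 + 7/19)/(7/19) = (181/285)/(7/19) = 181/105.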